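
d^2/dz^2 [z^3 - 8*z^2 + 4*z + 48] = 6*z - 16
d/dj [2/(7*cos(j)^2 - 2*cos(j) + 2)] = 4*(7*cos(j) - 1)*sin(j)/(7*cos(j)^2 - 2*cos(j) + 2)^2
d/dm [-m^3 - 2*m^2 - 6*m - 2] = -3*m^2 - 4*m - 6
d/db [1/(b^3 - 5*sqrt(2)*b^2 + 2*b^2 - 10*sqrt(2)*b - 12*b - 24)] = (-3*b^2 - 4*b + 10*sqrt(2)*b + 12 + 10*sqrt(2))/(-b^3 - 2*b^2 + 5*sqrt(2)*b^2 + 12*b + 10*sqrt(2)*b + 24)^2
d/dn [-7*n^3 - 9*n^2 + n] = -21*n^2 - 18*n + 1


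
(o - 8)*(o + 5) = o^2 - 3*o - 40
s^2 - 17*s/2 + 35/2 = (s - 5)*(s - 7/2)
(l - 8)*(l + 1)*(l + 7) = l^3 - 57*l - 56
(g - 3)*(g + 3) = g^2 - 9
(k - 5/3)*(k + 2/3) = k^2 - k - 10/9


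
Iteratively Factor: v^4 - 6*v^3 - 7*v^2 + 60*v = (v)*(v^3 - 6*v^2 - 7*v + 60) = v*(v - 4)*(v^2 - 2*v - 15) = v*(v - 5)*(v - 4)*(v + 3)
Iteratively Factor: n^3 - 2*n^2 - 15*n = (n - 5)*(n^2 + 3*n) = (n - 5)*(n + 3)*(n)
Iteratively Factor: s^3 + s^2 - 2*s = (s)*(s^2 + s - 2) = s*(s - 1)*(s + 2)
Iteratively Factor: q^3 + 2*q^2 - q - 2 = (q + 1)*(q^2 + q - 2) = (q + 1)*(q + 2)*(q - 1)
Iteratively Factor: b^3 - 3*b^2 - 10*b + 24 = (b - 2)*(b^2 - b - 12) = (b - 2)*(b + 3)*(b - 4)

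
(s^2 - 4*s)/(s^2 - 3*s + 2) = s*(s - 4)/(s^2 - 3*s + 2)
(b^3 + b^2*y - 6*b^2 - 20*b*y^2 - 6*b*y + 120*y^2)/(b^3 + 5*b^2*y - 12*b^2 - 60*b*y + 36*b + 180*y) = (b - 4*y)/(b - 6)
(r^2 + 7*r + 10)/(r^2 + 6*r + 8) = (r + 5)/(r + 4)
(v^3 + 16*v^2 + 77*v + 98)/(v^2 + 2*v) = v + 14 + 49/v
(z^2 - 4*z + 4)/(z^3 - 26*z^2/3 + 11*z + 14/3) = 3*(z - 2)/(3*z^2 - 20*z - 7)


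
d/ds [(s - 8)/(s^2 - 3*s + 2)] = (s^2 - 3*s - (s - 8)*(2*s - 3) + 2)/(s^2 - 3*s + 2)^2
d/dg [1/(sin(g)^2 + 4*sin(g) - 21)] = -2*(sin(g) + 2)*cos(g)/(sin(g)^2 + 4*sin(g) - 21)^2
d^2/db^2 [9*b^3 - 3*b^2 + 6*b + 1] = 54*b - 6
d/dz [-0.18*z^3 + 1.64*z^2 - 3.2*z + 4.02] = -0.54*z^2 + 3.28*z - 3.2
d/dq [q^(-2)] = -2/q^3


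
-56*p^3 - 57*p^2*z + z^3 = (-8*p + z)*(p + z)*(7*p + z)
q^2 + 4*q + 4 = (q + 2)^2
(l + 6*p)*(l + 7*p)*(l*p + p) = l^3*p + 13*l^2*p^2 + l^2*p + 42*l*p^3 + 13*l*p^2 + 42*p^3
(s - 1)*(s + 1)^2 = s^3 + s^2 - s - 1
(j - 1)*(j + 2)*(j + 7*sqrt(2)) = j^3 + j^2 + 7*sqrt(2)*j^2 - 2*j + 7*sqrt(2)*j - 14*sqrt(2)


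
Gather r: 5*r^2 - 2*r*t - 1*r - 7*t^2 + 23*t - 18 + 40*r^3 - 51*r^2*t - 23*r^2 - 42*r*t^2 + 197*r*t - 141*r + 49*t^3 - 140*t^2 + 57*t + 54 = 40*r^3 + r^2*(-51*t - 18) + r*(-42*t^2 + 195*t - 142) + 49*t^3 - 147*t^2 + 80*t + 36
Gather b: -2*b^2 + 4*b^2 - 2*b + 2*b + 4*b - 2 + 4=2*b^2 + 4*b + 2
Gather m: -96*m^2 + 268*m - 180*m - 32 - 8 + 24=-96*m^2 + 88*m - 16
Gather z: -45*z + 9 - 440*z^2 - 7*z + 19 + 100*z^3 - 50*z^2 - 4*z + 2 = 100*z^3 - 490*z^2 - 56*z + 30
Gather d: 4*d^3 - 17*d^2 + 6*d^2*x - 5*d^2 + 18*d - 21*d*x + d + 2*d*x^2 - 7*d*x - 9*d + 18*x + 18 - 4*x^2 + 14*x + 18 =4*d^3 + d^2*(6*x - 22) + d*(2*x^2 - 28*x + 10) - 4*x^2 + 32*x + 36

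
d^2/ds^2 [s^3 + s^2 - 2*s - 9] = 6*s + 2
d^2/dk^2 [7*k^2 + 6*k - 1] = 14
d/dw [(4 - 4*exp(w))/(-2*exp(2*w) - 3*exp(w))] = 4*(-2*exp(2*w) + 4*exp(w) + 3)*exp(-w)/(4*exp(2*w) + 12*exp(w) + 9)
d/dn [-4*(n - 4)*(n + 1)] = 12 - 8*n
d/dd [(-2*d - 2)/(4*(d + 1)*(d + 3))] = 1/(2*(d + 3)^2)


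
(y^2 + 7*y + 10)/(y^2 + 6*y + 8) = (y + 5)/(y + 4)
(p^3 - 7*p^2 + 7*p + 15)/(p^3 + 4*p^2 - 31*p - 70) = (p^2 - 2*p - 3)/(p^2 + 9*p + 14)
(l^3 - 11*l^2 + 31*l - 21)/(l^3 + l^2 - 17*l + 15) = (l - 7)/(l + 5)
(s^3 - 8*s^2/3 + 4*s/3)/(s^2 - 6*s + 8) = s*(3*s - 2)/(3*(s - 4))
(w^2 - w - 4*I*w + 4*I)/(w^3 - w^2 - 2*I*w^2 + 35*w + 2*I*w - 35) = (w - 4*I)/(w^2 - 2*I*w + 35)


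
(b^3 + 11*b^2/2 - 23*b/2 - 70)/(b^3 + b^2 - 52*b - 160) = (b - 7/2)/(b - 8)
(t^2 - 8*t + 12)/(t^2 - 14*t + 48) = (t - 2)/(t - 8)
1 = 1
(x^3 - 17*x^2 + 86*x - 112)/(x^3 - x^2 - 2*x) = (x^2 - 15*x + 56)/(x*(x + 1))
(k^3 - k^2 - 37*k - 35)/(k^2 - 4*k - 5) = (k^2 - 2*k - 35)/(k - 5)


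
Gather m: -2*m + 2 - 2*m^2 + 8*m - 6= -2*m^2 + 6*m - 4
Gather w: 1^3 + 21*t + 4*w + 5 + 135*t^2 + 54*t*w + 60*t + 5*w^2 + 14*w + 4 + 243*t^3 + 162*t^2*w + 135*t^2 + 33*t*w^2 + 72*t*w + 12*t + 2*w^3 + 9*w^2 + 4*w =243*t^3 + 270*t^2 + 93*t + 2*w^3 + w^2*(33*t + 14) + w*(162*t^2 + 126*t + 22) + 10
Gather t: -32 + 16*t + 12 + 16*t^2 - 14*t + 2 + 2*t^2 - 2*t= 18*t^2 - 18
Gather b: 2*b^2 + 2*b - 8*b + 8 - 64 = 2*b^2 - 6*b - 56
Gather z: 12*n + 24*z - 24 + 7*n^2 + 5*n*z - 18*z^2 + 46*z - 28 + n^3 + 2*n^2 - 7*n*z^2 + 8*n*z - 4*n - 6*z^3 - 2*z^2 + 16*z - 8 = n^3 + 9*n^2 + 8*n - 6*z^3 + z^2*(-7*n - 20) + z*(13*n + 86) - 60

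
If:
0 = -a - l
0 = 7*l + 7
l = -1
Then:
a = 1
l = -1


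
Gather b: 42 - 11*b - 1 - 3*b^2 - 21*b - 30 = -3*b^2 - 32*b + 11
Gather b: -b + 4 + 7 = 11 - b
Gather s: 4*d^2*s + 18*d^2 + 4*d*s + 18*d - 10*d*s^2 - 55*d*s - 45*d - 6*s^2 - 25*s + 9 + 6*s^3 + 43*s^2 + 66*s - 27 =18*d^2 - 27*d + 6*s^3 + s^2*(37 - 10*d) + s*(4*d^2 - 51*d + 41) - 18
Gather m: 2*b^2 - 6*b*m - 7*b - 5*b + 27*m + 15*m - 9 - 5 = 2*b^2 - 12*b + m*(42 - 6*b) - 14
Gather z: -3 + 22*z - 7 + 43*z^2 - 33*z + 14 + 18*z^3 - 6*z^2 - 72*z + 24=18*z^3 + 37*z^2 - 83*z + 28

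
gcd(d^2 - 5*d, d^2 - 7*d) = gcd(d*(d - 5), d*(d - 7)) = d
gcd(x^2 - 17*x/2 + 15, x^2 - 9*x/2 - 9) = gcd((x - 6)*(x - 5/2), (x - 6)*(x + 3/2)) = x - 6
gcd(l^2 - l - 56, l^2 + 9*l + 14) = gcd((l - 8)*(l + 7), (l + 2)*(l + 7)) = l + 7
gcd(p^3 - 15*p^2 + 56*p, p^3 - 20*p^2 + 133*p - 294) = p - 7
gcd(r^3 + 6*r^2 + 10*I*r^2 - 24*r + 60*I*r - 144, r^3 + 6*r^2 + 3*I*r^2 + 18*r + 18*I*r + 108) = r^2 + r*(6 + 6*I) + 36*I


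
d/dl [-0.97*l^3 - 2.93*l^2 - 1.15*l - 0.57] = -2.91*l^2 - 5.86*l - 1.15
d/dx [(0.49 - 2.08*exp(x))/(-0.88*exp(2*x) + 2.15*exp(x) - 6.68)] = (-1.8304*exp(2*x) + 0.8624*exp(x) + 12.8409)*exp(x)/(0.7744*exp(4*x) - 3.784*exp(3*x) + 16.3793*exp(2*x) - 28.724*exp(x) + 44.6224)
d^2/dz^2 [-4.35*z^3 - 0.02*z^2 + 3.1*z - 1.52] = -26.1*z - 0.04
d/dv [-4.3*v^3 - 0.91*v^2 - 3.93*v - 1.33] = -12.9*v^2 - 1.82*v - 3.93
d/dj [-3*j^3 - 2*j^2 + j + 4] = -9*j^2 - 4*j + 1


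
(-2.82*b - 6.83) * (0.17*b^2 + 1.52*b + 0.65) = -0.4794*b^3 - 5.4475*b^2 - 12.2146*b - 4.4395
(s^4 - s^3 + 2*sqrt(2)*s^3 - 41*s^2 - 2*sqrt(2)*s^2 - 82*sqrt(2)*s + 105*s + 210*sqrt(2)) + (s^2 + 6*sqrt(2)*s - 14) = s^4 - s^3 + 2*sqrt(2)*s^3 - 40*s^2 - 2*sqrt(2)*s^2 - 76*sqrt(2)*s + 105*s - 14 + 210*sqrt(2)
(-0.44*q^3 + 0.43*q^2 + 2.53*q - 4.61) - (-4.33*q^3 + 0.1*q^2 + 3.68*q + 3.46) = 3.89*q^3 + 0.33*q^2 - 1.15*q - 8.07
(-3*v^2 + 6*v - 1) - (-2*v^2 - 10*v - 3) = -v^2 + 16*v + 2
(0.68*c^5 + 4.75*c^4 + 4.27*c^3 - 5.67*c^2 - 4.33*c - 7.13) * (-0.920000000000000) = -0.6256*c^5 - 4.37*c^4 - 3.9284*c^3 + 5.2164*c^2 + 3.9836*c + 6.5596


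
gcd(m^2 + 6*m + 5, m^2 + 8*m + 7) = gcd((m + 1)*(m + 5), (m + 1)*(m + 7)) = m + 1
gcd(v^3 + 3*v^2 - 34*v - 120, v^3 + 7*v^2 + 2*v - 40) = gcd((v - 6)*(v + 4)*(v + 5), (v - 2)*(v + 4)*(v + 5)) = v^2 + 9*v + 20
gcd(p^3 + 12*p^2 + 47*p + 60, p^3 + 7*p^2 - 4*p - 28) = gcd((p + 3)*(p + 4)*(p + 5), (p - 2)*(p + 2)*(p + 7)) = 1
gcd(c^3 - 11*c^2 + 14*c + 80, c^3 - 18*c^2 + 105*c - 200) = c^2 - 13*c + 40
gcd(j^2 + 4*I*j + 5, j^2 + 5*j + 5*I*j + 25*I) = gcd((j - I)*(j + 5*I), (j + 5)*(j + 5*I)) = j + 5*I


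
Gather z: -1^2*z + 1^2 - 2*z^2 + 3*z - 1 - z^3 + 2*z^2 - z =-z^3 + z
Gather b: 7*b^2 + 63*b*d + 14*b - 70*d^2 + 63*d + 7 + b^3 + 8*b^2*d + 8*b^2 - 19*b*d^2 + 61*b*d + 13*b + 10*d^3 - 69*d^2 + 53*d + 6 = b^3 + b^2*(8*d + 15) + b*(-19*d^2 + 124*d + 27) + 10*d^3 - 139*d^2 + 116*d + 13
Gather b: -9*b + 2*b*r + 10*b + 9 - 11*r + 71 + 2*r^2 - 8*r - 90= b*(2*r + 1) + 2*r^2 - 19*r - 10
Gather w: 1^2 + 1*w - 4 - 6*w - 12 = -5*w - 15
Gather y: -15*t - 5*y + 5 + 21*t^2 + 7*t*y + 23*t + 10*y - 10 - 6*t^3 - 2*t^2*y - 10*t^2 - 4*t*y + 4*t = -6*t^3 + 11*t^2 + 12*t + y*(-2*t^2 + 3*t + 5) - 5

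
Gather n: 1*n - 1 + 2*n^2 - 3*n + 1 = 2*n^2 - 2*n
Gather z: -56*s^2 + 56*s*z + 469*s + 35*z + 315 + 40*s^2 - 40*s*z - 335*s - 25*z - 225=-16*s^2 + 134*s + z*(16*s + 10) + 90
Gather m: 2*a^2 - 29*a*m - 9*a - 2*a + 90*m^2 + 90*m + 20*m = 2*a^2 - 11*a + 90*m^2 + m*(110 - 29*a)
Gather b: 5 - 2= 3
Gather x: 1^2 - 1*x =1 - x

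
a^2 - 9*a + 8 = (a - 8)*(a - 1)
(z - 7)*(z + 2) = z^2 - 5*z - 14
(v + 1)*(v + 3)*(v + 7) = v^3 + 11*v^2 + 31*v + 21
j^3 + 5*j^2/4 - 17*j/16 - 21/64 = (j - 3/4)*(j + 1/4)*(j + 7/4)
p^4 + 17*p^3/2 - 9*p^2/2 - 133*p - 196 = (p - 4)*(p + 2)*(p + 7/2)*(p + 7)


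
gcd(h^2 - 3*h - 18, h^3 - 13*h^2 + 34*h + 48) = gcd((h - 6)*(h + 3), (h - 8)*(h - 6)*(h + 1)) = h - 6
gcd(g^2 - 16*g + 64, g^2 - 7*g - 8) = g - 8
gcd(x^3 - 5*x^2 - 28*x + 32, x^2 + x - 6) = 1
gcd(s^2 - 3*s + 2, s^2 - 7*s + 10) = s - 2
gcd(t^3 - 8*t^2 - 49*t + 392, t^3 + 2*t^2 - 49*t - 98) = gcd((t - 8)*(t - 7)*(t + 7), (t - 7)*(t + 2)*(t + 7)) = t^2 - 49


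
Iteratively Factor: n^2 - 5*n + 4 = (n - 1)*(n - 4)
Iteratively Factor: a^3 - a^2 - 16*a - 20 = (a + 2)*(a^2 - 3*a - 10) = (a - 5)*(a + 2)*(a + 2)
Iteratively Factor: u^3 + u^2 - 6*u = (u + 3)*(u^2 - 2*u) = u*(u + 3)*(u - 2)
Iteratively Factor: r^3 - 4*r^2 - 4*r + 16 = (r - 4)*(r^2 - 4) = (r - 4)*(r - 2)*(r + 2)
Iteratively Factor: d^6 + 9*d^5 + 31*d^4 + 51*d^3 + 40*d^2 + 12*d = (d + 1)*(d^5 + 8*d^4 + 23*d^3 + 28*d^2 + 12*d) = (d + 1)^2*(d^4 + 7*d^3 + 16*d^2 + 12*d) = (d + 1)^2*(d + 3)*(d^3 + 4*d^2 + 4*d) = (d + 1)^2*(d + 2)*(d + 3)*(d^2 + 2*d) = (d + 1)^2*(d + 2)^2*(d + 3)*(d)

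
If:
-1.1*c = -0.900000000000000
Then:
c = 0.82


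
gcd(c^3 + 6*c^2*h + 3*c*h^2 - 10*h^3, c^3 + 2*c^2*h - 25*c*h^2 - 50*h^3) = c^2 + 7*c*h + 10*h^2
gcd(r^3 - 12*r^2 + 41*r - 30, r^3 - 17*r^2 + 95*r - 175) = r - 5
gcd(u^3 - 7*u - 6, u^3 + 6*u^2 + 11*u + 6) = u^2 + 3*u + 2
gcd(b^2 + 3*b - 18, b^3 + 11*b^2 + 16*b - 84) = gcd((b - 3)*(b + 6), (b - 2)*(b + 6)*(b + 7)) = b + 6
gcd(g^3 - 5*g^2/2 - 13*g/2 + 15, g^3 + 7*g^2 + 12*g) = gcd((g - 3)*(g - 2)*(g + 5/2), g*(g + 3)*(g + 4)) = 1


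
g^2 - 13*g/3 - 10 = (g - 6)*(g + 5/3)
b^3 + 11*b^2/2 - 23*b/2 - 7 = (b - 2)*(b + 1/2)*(b + 7)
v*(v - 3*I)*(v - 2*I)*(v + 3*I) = v^4 - 2*I*v^3 + 9*v^2 - 18*I*v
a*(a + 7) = a^2 + 7*a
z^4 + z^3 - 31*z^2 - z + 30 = (z - 5)*(z - 1)*(z + 1)*(z + 6)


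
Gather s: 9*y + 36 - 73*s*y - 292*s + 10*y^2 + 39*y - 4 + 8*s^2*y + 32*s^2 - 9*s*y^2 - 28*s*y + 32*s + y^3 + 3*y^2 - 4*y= s^2*(8*y + 32) + s*(-9*y^2 - 101*y - 260) + y^3 + 13*y^2 + 44*y + 32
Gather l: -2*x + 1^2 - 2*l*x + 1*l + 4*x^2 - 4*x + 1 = l*(1 - 2*x) + 4*x^2 - 6*x + 2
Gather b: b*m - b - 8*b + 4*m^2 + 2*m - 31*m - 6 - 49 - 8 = b*(m - 9) + 4*m^2 - 29*m - 63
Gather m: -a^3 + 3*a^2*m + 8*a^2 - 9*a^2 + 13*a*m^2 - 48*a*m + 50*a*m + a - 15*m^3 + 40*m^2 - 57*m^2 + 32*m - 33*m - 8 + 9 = -a^3 - a^2 + a - 15*m^3 + m^2*(13*a - 17) + m*(3*a^2 + 2*a - 1) + 1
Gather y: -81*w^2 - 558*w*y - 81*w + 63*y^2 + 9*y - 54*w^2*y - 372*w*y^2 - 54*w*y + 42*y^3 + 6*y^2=-81*w^2 - 81*w + 42*y^3 + y^2*(69 - 372*w) + y*(-54*w^2 - 612*w + 9)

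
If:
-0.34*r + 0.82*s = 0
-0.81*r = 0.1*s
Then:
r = 0.00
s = 0.00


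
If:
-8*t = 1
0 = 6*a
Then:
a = 0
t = -1/8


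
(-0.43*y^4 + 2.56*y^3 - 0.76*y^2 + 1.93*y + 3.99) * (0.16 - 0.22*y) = 0.0946*y^5 - 0.632*y^4 + 0.5768*y^3 - 0.5462*y^2 - 0.569*y + 0.6384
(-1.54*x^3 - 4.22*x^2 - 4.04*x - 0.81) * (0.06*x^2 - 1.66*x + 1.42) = -0.0924*x^5 + 2.3032*x^4 + 4.576*x^3 + 0.6654*x^2 - 4.3922*x - 1.1502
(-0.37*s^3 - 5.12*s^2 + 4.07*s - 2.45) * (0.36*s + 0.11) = -0.1332*s^4 - 1.8839*s^3 + 0.902*s^2 - 0.4343*s - 0.2695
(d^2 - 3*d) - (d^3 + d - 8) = -d^3 + d^2 - 4*d + 8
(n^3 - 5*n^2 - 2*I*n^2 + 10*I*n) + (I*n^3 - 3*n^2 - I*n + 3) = n^3 + I*n^3 - 8*n^2 - 2*I*n^2 + 9*I*n + 3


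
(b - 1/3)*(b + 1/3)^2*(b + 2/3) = b^4 + b^3 + b^2/9 - b/9 - 2/81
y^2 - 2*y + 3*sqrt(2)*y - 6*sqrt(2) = (y - 2)*(y + 3*sqrt(2))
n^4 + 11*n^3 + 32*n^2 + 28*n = n*(n + 2)^2*(n + 7)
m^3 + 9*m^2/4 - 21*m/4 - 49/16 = (m - 7/4)*(m + 1/2)*(m + 7/2)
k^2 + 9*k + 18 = (k + 3)*(k + 6)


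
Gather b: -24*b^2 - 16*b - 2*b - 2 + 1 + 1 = -24*b^2 - 18*b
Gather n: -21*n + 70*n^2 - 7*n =70*n^2 - 28*n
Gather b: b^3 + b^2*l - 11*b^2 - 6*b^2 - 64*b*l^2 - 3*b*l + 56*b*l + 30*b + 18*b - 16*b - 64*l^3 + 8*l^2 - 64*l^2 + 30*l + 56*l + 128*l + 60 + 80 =b^3 + b^2*(l - 17) + b*(-64*l^2 + 53*l + 32) - 64*l^3 - 56*l^2 + 214*l + 140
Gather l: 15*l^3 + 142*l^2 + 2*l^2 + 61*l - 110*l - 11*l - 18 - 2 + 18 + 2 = 15*l^3 + 144*l^2 - 60*l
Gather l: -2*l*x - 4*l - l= l*(-2*x - 5)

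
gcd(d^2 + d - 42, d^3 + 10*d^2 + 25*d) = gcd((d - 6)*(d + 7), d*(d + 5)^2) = 1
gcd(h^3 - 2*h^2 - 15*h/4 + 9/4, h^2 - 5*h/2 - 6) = h + 3/2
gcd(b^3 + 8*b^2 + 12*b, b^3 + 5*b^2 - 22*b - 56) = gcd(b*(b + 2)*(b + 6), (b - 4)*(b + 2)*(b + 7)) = b + 2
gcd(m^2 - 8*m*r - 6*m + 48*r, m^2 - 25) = 1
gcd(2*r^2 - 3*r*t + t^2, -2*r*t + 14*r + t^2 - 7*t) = 2*r - t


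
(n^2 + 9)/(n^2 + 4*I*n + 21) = (n + 3*I)/(n + 7*I)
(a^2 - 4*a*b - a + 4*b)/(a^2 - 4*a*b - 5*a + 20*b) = (a - 1)/(a - 5)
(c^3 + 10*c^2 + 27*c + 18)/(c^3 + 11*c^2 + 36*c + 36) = (c + 1)/(c + 2)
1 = 1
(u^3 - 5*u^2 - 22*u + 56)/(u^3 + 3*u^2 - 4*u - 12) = (u^2 - 3*u - 28)/(u^2 + 5*u + 6)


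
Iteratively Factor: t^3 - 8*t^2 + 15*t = (t)*(t^2 - 8*t + 15) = t*(t - 5)*(t - 3)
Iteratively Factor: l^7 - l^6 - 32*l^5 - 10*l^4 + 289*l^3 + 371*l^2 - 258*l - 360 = (l - 5)*(l^6 + 4*l^5 - 12*l^4 - 70*l^3 - 61*l^2 + 66*l + 72) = (l - 5)*(l + 3)*(l^5 + l^4 - 15*l^3 - 25*l^2 + 14*l + 24) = (l - 5)*(l - 4)*(l + 3)*(l^4 + 5*l^3 + 5*l^2 - 5*l - 6) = (l - 5)*(l - 4)*(l - 1)*(l + 3)*(l^3 + 6*l^2 + 11*l + 6) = (l - 5)*(l - 4)*(l - 1)*(l + 2)*(l + 3)*(l^2 + 4*l + 3) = (l - 5)*(l - 4)*(l - 1)*(l + 2)*(l + 3)^2*(l + 1)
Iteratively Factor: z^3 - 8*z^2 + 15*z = (z - 3)*(z^2 - 5*z) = z*(z - 3)*(z - 5)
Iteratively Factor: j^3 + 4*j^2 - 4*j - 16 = (j + 2)*(j^2 + 2*j - 8) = (j - 2)*(j + 2)*(j + 4)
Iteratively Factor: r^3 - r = (r + 1)*(r^2 - r) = r*(r + 1)*(r - 1)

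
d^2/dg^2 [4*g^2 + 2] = 8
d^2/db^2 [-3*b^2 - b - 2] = -6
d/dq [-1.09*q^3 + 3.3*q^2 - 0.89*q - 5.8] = -3.27*q^2 + 6.6*q - 0.89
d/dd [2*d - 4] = 2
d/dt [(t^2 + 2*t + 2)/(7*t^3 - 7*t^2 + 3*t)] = (-7*t^4 - 28*t^3 - 25*t^2 + 28*t - 6)/(t^2*(49*t^4 - 98*t^3 + 91*t^2 - 42*t + 9))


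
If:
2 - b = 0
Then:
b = 2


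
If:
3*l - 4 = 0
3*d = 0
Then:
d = 0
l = 4/3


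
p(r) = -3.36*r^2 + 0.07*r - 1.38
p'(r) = 0.07 - 6.72*r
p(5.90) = -117.93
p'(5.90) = -39.58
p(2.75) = -26.60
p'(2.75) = -18.41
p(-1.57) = -9.77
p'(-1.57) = 10.62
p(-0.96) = -4.54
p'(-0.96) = 6.52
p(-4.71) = -76.25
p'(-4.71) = 31.72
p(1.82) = -12.38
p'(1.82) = -12.16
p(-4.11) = -58.43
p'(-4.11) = 27.69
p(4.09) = -57.30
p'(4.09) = -27.41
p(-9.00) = -274.17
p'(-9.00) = 60.55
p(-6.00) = -122.76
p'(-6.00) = 40.39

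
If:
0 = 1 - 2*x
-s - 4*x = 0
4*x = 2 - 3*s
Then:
No Solution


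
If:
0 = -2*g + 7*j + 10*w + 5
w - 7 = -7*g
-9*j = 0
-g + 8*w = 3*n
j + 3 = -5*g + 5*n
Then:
No Solution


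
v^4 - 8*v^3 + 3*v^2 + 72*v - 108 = (v - 6)*(v - 3)*(v - 2)*(v + 3)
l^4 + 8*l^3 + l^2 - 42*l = l*(l - 2)*(l + 3)*(l + 7)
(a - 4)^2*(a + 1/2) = a^3 - 15*a^2/2 + 12*a + 8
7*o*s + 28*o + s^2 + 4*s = (7*o + s)*(s + 4)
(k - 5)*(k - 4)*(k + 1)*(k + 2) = k^4 - 6*k^3 - 5*k^2 + 42*k + 40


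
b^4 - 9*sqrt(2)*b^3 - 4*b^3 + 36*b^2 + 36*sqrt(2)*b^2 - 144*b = b*(b - 4)*(b - 6*sqrt(2))*(b - 3*sqrt(2))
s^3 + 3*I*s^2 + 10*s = s*(s - 2*I)*(s + 5*I)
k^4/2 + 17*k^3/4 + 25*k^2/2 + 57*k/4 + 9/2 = (k/2 + 1)*(k + 1/2)*(k + 3)^2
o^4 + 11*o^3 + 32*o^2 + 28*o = o*(o + 2)^2*(o + 7)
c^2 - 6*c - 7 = (c - 7)*(c + 1)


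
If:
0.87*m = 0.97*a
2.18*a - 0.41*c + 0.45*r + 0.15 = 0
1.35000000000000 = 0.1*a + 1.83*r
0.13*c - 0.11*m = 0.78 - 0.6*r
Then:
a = 0.35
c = 3.01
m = 0.39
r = 0.72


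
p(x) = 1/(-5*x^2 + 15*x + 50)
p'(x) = (10*x - 15)/(-5*x^2 + 15*x + 50)^2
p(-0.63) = 0.03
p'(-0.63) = -0.01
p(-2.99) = -0.03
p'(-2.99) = -0.03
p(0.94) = 0.02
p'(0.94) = -0.00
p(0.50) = 0.02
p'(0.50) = -0.00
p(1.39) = 0.02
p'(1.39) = -0.00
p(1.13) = 0.02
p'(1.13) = -0.00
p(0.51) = 0.02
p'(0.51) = -0.00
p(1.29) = 0.02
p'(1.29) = -0.00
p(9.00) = 0.00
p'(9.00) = 0.00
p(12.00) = 0.00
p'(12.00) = 0.00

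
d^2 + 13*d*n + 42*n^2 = (d + 6*n)*(d + 7*n)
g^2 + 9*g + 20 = (g + 4)*(g + 5)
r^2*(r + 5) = r^3 + 5*r^2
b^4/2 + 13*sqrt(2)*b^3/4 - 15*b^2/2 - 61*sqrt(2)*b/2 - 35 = (b/2 + sqrt(2)/2)*(b - 5*sqrt(2)/2)*(b + sqrt(2))*(b + 7*sqrt(2))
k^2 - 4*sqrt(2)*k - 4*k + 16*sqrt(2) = (k - 4)*(k - 4*sqrt(2))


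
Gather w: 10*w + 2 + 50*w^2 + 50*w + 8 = 50*w^2 + 60*w + 10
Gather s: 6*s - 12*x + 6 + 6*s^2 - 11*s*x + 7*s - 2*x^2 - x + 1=6*s^2 + s*(13 - 11*x) - 2*x^2 - 13*x + 7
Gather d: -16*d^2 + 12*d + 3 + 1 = -16*d^2 + 12*d + 4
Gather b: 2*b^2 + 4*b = 2*b^2 + 4*b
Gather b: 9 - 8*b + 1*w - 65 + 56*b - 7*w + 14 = 48*b - 6*w - 42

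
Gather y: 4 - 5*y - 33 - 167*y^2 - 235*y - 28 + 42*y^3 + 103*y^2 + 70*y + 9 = 42*y^3 - 64*y^2 - 170*y - 48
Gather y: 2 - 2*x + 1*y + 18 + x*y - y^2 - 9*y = -2*x - y^2 + y*(x - 8) + 20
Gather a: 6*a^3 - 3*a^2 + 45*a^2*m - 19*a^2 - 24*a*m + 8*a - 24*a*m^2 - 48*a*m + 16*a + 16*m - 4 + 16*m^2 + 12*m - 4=6*a^3 + a^2*(45*m - 22) + a*(-24*m^2 - 72*m + 24) + 16*m^2 + 28*m - 8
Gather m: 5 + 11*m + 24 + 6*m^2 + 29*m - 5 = 6*m^2 + 40*m + 24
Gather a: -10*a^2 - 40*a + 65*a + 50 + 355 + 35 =-10*a^2 + 25*a + 440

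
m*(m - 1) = m^2 - m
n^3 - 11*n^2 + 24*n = n*(n - 8)*(n - 3)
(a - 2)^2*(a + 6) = a^3 + 2*a^2 - 20*a + 24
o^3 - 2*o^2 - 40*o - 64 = (o - 8)*(o + 2)*(o + 4)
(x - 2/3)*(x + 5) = x^2 + 13*x/3 - 10/3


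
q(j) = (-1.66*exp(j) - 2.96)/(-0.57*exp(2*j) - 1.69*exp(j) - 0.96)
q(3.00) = 0.14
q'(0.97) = -0.57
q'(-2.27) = -0.30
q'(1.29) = -0.48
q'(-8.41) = -0.00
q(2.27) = 0.27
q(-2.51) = 2.81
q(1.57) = 0.49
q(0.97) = 0.78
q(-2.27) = 2.75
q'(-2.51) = -0.25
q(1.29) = 0.61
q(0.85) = 0.85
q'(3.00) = -0.13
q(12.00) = 0.00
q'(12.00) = 0.00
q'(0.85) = -0.60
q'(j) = (-1.66*exp(j) - 2.96)*(1.14*exp(2*j) + 1.69*exp(j))/(-0.57*exp(2*j) - 1.69*exp(j) - 0.96)^2 - 1.66*exp(j)/(-0.57*exp(2*j) - 1.69*exp(j) - 0.96) = (-(1.14*exp(j) + 1.69)*(1.66*exp(j) + 2.96) + 0.9462*exp(2*j) + 2.8054*exp(j) + 1.5936)*exp(j)/(0.57*exp(2*j) + 1.69*exp(j) + 0.96)^2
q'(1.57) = -0.40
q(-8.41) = 3.08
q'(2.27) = -0.24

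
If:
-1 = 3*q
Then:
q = -1/3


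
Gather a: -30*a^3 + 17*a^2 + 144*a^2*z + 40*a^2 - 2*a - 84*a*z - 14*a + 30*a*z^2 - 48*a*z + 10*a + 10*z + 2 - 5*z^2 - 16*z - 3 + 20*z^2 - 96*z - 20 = -30*a^3 + a^2*(144*z + 57) + a*(30*z^2 - 132*z - 6) + 15*z^2 - 102*z - 21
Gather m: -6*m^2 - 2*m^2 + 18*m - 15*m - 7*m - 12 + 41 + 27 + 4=-8*m^2 - 4*m + 60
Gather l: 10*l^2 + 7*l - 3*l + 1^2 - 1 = 10*l^2 + 4*l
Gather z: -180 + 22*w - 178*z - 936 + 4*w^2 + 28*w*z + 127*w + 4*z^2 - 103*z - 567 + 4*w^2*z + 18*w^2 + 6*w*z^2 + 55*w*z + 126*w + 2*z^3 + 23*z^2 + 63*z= 22*w^2 + 275*w + 2*z^3 + z^2*(6*w + 27) + z*(4*w^2 + 83*w - 218) - 1683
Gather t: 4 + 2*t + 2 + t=3*t + 6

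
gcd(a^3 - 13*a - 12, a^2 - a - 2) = a + 1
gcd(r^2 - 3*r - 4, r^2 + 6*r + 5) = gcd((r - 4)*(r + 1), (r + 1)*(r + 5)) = r + 1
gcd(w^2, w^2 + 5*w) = w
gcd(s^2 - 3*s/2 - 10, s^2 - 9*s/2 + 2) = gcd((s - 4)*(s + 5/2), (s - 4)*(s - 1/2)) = s - 4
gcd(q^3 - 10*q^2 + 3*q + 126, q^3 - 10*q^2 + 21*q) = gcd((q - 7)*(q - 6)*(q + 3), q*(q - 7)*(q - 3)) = q - 7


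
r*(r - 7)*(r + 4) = r^3 - 3*r^2 - 28*r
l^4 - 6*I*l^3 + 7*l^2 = l^2*(l - 7*I)*(l + I)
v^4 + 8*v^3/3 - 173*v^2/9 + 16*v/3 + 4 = (v - 3)*(v - 2/3)*(v + 1/3)*(v + 6)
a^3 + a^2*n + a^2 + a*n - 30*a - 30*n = (a - 5)*(a + 6)*(a + n)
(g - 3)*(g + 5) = g^2 + 2*g - 15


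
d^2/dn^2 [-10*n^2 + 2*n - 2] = -20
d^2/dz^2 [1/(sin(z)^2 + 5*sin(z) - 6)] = (-65*sin(z) + sin(3*z) + 19*cos(2*z)/2 - 143/2)/((sin(z) - 1)^2*(sin(z) + 6)^3)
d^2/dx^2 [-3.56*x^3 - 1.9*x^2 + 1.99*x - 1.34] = -21.36*x - 3.8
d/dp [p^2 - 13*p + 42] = 2*p - 13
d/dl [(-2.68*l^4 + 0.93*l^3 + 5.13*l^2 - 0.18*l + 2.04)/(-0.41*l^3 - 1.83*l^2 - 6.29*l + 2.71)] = (1.0988*l^6 + 9.8088*l^5 + 50.973*l^4 - 40.8982*l^3 - 22.527*l^2 + 35.271*l + 12.3438)/(0.1681*l^6 + 1.5006*l^5 + 8.5067*l^4 + 20.7992*l^3 + 29.6455*l^2 - 34.0918*l + 7.3441)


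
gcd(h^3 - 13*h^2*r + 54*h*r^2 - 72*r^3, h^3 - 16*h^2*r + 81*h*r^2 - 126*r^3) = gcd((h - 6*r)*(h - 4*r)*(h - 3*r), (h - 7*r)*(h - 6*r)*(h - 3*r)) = h^2 - 9*h*r + 18*r^2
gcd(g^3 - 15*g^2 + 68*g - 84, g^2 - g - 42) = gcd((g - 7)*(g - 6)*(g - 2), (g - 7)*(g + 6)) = g - 7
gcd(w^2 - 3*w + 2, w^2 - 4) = w - 2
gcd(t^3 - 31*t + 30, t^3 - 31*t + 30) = t^3 - 31*t + 30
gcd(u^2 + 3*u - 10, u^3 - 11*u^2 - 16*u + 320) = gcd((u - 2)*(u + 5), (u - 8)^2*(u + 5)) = u + 5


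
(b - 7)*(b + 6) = b^2 - b - 42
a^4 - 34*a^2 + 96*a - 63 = (a - 3)^2*(a - 1)*(a + 7)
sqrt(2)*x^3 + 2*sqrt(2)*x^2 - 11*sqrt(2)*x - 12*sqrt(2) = (x - 3)*(x + 4)*(sqrt(2)*x + sqrt(2))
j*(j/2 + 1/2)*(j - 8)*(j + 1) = j^4/2 - 3*j^3 - 15*j^2/2 - 4*j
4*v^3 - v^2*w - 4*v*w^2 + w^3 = (-4*v + w)*(-v + w)*(v + w)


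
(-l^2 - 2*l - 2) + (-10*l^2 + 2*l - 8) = -11*l^2 - 10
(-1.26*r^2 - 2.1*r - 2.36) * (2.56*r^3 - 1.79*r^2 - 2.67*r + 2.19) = -3.2256*r^5 - 3.1206*r^4 + 1.0816*r^3 + 7.072*r^2 + 1.7022*r - 5.1684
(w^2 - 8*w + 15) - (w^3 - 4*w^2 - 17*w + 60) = -w^3 + 5*w^2 + 9*w - 45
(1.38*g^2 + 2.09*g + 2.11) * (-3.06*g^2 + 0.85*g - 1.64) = -4.2228*g^4 - 5.2224*g^3 - 6.9433*g^2 - 1.6341*g - 3.4604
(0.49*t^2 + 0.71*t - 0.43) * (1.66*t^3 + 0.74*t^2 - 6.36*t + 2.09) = 0.8134*t^5 + 1.5412*t^4 - 3.3048*t^3 - 3.8097*t^2 + 4.2187*t - 0.8987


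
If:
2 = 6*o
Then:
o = 1/3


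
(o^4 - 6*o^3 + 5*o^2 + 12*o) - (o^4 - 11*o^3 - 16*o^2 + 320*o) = 5*o^3 + 21*o^2 - 308*o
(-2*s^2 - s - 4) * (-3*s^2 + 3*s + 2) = 6*s^4 - 3*s^3 + 5*s^2 - 14*s - 8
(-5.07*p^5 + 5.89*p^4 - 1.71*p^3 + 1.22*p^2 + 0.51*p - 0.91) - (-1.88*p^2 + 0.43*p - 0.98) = -5.07*p^5 + 5.89*p^4 - 1.71*p^3 + 3.1*p^2 + 0.08*p + 0.07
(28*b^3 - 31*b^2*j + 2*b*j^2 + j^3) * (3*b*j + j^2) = 84*b^4*j - 65*b^3*j^2 - 25*b^2*j^3 + 5*b*j^4 + j^5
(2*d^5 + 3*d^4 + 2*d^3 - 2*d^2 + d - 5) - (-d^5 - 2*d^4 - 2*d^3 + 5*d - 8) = 3*d^5 + 5*d^4 + 4*d^3 - 2*d^2 - 4*d + 3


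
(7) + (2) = 9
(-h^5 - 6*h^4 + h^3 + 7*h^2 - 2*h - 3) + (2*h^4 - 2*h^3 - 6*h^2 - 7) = -h^5 - 4*h^4 - h^3 + h^2 - 2*h - 10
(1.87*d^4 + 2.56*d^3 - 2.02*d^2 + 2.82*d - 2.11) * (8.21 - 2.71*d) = -5.0677*d^5 + 8.4151*d^4 + 26.4918*d^3 - 24.2264*d^2 + 28.8703*d - 17.3231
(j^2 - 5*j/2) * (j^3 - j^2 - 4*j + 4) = j^5 - 7*j^4/2 - 3*j^3/2 + 14*j^2 - 10*j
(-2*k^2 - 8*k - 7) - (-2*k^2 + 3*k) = -11*k - 7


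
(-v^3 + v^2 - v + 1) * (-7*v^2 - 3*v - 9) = 7*v^5 - 4*v^4 + 13*v^3 - 13*v^2 + 6*v - 9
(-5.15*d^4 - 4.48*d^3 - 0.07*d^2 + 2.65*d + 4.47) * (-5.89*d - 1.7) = 30.3335*d^5 + 35.1422*d^4 + 8.0283*d^3 - 15.4895*d^2 - 30.8333*d - 7.599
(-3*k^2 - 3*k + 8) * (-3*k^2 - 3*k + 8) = 9*k^4 + 18*k^3 - 39*k^2 - 48*k + 64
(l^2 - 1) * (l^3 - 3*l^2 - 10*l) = l^5 - 3*l^4 - 11*l^3 + 3*l^2 + 10*l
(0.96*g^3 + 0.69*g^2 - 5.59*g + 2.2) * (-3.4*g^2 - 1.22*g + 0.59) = -3.264*g^5 - 3.5172*g^4 + 18.7306*g^3 - 0.253100000000001*g^2 - 5.9821*g + 1.298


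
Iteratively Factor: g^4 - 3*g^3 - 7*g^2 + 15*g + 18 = (g - 3)*(g^3 - 7*g - 6) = (g - 3)*(g + 1)*(g^2 - g - 6) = (g - 3)*(g + 1)*(g + 2)*(g - 3)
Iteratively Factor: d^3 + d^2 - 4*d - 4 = (d + 2)*(d^2 - d - 2) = (d - 2)*(d + 2)*(d + 1)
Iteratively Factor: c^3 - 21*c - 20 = (c + 4)*(c^2 - 4*c - 5) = (c - 5)*(c + 4)*(c + 1)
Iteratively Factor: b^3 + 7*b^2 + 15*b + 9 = (b + 3)*(b^2 + 4*b + 3) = (b + 3)^2*(b + 1)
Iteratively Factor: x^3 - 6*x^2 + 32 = (x + 2)*(x^2 - 8*x + 16) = (x - 4)*(x + 2)*(x - 4)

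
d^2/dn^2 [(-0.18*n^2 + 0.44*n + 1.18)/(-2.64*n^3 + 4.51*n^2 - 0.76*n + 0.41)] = (2.509056*n^6 - 18.399744*n^5 - 69.423552*n^4 + 212.62076*n^3 - 165.92532*n^2 + 21.48564*n + 2.787048)/(18.399744*n^9 - 94.298688*n^8 + 176.98428*n^7 - 154.599643*n^6 + 80.239764*n^5 - 37.768995*n^4 + 10.202224*n^3 - 2.984841*n^2 + 0.383268*n - 0.068921)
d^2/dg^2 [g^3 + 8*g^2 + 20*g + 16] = 6*g + 16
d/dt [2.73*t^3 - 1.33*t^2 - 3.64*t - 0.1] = 8.19*t^2 - 2.66*t - 3.64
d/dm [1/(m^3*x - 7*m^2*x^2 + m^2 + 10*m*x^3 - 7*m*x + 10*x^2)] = (-3*m^2*x + 14*m*x^2 - 2*m - 10*x^3 + 7*x)/(m^3*x - 7*m^2*x^2 + m^2 + 10*m*x^3 - 7*m*x + 10*x^2)^2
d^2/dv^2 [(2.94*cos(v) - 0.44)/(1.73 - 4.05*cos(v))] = (-13.38201*sin(v)^2 + 5.716266*cos(v) - 13.38201)/(66.430125*cos(v)^3 - 85.128975*cos(v)^2 + 36.363735*cos(v) - 5.177717)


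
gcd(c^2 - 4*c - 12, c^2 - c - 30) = c - 6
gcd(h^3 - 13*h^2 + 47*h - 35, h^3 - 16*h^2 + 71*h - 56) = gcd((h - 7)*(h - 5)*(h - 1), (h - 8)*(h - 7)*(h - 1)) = h^2 - 8*h + 7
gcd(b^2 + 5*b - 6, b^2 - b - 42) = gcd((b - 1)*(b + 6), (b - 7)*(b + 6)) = b + 6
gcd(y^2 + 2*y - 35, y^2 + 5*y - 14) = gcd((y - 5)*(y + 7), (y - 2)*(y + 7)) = y + 7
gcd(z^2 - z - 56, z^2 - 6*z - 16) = z - 8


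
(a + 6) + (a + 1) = 2*a + 7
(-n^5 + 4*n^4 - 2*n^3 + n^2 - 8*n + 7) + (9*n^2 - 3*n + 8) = -n^5 + 4*n^4 - 2*n^3 + 10*n^2 - 11*n + 15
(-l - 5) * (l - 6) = -l^2 + l + 30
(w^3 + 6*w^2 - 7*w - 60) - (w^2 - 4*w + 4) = w^3 + 5*w^2 - 3*w - 64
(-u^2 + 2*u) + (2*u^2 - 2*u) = u^2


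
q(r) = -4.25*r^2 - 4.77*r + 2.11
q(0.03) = 1.96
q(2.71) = -42.03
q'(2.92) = -29.59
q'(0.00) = -4.77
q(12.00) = -667.13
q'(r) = -8.5*r - 4.77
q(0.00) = 2.11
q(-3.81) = -41.41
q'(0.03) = -5.02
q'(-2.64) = 17.67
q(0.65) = -2.79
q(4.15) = -90.88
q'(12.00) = -106.77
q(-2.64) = -14.92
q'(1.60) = -18.37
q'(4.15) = -40.04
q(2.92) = -48.06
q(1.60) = -16.40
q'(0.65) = -10.30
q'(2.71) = -27.80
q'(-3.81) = 27.62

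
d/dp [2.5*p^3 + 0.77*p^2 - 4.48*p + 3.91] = 7.5*p^2 + 1.54*p - 4.48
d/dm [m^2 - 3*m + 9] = 2*m - 3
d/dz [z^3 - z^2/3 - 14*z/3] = 3*z^2 - 2*z/3 - 14/3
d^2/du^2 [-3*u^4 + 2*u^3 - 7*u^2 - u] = -36*u^2 + 12*u - 14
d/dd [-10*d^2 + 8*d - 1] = 8 - 20*d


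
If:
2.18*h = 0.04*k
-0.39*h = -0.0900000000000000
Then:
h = 0.23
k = 12.58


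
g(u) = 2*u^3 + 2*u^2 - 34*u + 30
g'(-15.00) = 1256.00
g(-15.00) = -5760.00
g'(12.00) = 878.00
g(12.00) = 3366.00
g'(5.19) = 148.38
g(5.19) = 187.01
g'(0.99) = -24.16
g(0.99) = 0.24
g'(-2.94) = 6.10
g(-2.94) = 96.42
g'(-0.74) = -33.67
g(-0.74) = 55.44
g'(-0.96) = -32.31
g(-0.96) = 62.71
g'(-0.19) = -34.54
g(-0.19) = 36.52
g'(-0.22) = -34.59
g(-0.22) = 37.56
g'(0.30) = -32.26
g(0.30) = 20.03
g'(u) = 6*u^2 + 4*u - 34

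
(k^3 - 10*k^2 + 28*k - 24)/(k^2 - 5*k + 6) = (k^2 - 8*k + 12)/(k - 3)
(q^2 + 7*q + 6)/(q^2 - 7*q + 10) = (q^2 + 7*q + 6)/(q^2 - 7*q + 10)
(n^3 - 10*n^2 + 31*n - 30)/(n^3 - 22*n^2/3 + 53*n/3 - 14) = 3*(n - 5)/(3*n - 7)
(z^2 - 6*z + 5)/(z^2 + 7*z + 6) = (z^2 - 6*z + 5)/(z^2 + 7*z + 6)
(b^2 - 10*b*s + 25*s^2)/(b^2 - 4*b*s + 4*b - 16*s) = (b^2 - 10*b*s + 25*s^2)/(b^2 - 4*b*s + 4*b - 16*s)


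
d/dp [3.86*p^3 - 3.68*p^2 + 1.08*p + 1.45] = 11.58*p^2 - 7.36*p + 1.08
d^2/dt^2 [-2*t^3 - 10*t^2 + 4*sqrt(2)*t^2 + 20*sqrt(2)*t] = -12*t - 20 + 8*sqrt(2)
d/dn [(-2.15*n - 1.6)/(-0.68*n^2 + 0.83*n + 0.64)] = (1.462*n^2 - 1.7845*n - (1.36*n - 0.83)*(2.15*n + 1.6) - 1.376)/(-0.68*n^2 + 0.83*n + 0.64)^2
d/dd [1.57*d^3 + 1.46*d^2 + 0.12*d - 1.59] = 4.71*d^2 + 2.92*d + 0.12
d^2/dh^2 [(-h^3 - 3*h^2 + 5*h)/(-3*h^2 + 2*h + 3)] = 2*(-14*h^3 + 99*h^2 - 108*h + 57)/(27*h^6 - 54*h^5 - 45*h^4 + 100*h^3 + 45*h^2 - 54*h - 27)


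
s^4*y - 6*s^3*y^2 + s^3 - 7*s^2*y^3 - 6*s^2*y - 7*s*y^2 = s*(s - 7*y)*(s + y)*(s*y + 1)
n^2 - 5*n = n*(n - 5)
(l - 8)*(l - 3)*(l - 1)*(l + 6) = l^4 - 6*l^3 - 37*l^2 + 186*l - 144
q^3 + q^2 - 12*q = q*(q - 3)*(q + 4)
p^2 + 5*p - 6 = (p - 1)*(p + 6)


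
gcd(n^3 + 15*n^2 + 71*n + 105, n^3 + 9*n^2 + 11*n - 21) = n^2 + 10*n + 21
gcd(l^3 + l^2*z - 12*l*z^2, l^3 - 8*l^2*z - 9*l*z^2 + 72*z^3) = -l + 3*z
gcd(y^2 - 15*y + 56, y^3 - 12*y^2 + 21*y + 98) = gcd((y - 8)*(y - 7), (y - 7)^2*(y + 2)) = y - 7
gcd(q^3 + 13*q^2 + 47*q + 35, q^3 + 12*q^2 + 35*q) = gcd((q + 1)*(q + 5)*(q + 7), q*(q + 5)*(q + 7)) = q^2 + 12*q + 35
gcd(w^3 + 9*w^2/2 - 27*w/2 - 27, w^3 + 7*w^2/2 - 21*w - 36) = w^2 + 15*w/2 + 9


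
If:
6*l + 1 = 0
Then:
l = -1/6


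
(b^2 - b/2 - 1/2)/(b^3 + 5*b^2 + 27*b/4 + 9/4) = 2*(b - 1)/(2*b^2 + 9*b + 9)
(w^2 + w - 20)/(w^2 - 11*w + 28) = (w + 5)/(w - 7)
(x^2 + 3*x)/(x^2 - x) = (x + 3)/(x - 1)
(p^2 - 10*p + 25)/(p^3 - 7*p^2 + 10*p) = (p - 5)/(p*(p - 2))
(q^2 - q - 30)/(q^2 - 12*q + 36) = (q + 5)/(q - 6)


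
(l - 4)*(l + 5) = l^2 + l - 20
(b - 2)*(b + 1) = b^2 - b - 2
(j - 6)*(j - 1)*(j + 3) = j^3 - 4*j^2 - 15*j + 18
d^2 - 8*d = d*(d - 8)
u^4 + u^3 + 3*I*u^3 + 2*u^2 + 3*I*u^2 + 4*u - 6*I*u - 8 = (u - 1)*(u + 2)*(u - I)*(u + 4*I)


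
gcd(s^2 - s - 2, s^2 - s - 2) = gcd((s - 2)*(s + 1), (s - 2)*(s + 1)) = s^2 - s - 2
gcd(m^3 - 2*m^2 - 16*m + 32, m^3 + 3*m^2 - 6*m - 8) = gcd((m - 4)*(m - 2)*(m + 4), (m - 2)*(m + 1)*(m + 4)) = m^2 + 2*m - 8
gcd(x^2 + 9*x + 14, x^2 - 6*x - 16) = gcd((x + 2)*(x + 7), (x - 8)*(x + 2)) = x + 2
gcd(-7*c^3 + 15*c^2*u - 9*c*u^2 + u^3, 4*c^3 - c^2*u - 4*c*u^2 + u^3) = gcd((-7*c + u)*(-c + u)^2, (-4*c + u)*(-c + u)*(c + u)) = -c + u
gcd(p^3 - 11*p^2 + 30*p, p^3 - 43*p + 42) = p - 6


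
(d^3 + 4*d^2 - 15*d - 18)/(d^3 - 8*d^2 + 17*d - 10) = (d^3 + 4*d^2 - 15*d - 18)/(d^3 - 8*d^2 + 17*d - 10)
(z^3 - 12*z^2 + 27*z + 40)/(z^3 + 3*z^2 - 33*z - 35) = (z - 8)/(z + 7)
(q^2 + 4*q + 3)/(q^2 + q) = (q + 3)/q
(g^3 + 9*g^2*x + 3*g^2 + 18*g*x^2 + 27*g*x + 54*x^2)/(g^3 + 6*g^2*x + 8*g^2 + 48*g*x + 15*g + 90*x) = (g + 3*x)/(g + 5)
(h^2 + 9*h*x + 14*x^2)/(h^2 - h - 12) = (h^2 + 9*h*x + 14*x^2)/(h^2 - h - 12)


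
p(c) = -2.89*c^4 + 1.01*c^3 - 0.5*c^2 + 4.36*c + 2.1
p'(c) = -11.56*c^3 + 3.03*c^2 - 1.0*c + 4.36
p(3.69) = -473.67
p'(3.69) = -538.89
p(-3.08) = -305.66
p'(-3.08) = 373.95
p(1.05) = 3.78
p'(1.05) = -6.73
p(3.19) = -255.56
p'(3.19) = -343.25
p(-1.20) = -11.59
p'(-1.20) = 29.90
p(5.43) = -2339.71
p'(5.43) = -1762.52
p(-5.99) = -3979.56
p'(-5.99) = 2603.56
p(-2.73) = -194.61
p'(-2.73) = 264.88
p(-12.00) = -61794.54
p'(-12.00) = 20428.36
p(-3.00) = -276.84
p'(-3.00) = 346.75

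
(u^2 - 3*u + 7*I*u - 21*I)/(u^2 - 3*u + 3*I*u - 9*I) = (u + 7*I)/(u + 3*I)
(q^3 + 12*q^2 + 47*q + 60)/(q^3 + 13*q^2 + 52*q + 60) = (q^2 + 7*q + 12)/(q^2 + 8*q + 12)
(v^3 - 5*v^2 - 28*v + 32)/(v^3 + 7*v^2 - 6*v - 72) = (v^2 - 9*v + 8)/(v^2 + 3*v - 18)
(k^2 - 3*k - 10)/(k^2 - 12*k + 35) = (k + 2)/(k - 7)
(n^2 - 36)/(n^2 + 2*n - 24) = (n - 6)/(n - 4)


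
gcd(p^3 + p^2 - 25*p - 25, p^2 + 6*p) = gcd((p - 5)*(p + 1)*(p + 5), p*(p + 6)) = 1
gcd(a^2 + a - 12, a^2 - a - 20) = a + 4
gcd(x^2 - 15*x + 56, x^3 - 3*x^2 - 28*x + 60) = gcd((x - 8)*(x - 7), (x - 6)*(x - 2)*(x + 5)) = 1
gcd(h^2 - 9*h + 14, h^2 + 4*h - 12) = h - 2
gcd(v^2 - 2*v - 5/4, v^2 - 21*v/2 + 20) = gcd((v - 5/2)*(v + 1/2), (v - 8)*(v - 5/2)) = v - 5/2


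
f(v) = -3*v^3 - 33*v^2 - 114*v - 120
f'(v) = -9*v^2 - 66*v - 114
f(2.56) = -678.44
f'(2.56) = -341.94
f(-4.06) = -0.35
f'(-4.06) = 5.61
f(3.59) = -1093.37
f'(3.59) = -466.93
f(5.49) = -2236.89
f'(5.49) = -747.60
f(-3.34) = 4.40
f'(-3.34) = 6.04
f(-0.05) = -114.38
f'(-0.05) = -110.72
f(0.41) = -172.49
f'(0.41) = -142.57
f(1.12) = -293.29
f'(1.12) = -199.21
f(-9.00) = 420.00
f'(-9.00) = -249.00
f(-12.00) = 1680.00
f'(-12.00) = -618.00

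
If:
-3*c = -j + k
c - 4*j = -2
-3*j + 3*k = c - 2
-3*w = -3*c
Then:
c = 1/5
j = 11/20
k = -1/20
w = 1/5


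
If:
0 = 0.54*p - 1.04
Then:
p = 1.93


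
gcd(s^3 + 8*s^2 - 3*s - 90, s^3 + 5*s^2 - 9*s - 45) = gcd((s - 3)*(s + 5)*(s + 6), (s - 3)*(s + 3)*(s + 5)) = s^2 + 2*s - 15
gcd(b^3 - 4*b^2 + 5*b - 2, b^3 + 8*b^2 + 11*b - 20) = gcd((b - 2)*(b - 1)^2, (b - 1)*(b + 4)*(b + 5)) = b - 1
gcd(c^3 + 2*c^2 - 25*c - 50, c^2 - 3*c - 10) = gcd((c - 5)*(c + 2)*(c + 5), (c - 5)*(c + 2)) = c^2 - 3*c - 10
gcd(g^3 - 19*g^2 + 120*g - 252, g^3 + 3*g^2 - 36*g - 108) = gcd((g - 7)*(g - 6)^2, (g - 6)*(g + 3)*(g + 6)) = g - 6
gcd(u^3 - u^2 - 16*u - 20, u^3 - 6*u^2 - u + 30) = u^2 - 3*u - 10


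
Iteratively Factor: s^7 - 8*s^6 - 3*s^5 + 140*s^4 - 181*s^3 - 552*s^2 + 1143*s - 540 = (s - 3)*(s^6 - 5*s^5 - 18*s^4 + 86*s^3 + 77*s^2 - 321*s + 180) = (s - 3)*(s + 3)*(s^5 - 8*s^4 + 6*s^3 + 68*s^2 - 127*s + 60) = (s - 4)*(s - 3)*(s + 3)*(s^4 - 4*s^3 - 10*s^2 + 28*s - 15) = (s - 5)*(s - 4)*(s - 3)*(s + 3)*(s^3 + s^2 - 5*s + 3) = (s - 5)*(s - 4)*(s - 3)*(s - 1)*(s + 3)*(s^2 + 2*s - 3) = (s - 5)*(s - 4)*(s - 3)*(s - 1)*(s + 3)^2*(s - 1)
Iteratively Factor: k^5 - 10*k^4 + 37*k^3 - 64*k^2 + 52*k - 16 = (k - 1)*(k^4 - 9*k^3 + 28*k^2 - 36*k + 16) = (k - 2)*(k - 1)*(k^3 - 7*k^2 + 14*k - 8) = (k - 2)^2*(k - 1)*(k^2 - 5*k + 4) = (k - 4)*(k - 2)^2*(k - 1)*(k - 1)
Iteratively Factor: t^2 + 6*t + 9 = (t + 3)*(t + 3)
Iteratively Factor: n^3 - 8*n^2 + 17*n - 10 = (n - 1)*(n^2 - 7*n + 10) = (n - 5)*(n - 1)*(n - 2)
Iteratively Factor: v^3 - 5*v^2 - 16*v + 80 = (v + 4)*(v^2 - 9*v + 20) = (v - 4)*(v + 4)*(v - 5)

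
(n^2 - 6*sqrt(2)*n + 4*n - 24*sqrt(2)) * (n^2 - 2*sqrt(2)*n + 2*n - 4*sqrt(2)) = n^4 - 8*sqrt(2)*n^3 + 6*n^3 - 48*sqrt(2)*n^2 + 32*n^2 - 64*sqrt(2)*n + 144*n + 192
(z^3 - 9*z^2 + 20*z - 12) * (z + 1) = z^4 - 8*z^3 + 11*z^2 + 8*z - 12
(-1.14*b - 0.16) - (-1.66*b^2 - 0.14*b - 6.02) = 1.66*b^2 - 1.0*b + 5.86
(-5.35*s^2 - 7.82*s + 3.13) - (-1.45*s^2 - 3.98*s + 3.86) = -3.9*s^2 - 3.84*s - 0.73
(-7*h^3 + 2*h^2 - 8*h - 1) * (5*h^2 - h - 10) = -35*h^5 + 17*h^4 + 28*h^3 - 17*h^2 + 81*h + 10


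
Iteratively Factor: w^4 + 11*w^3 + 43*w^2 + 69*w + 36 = (w + 3)*(w^3 + 8*w^2 + 19*w + 12) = (w + 1)*(w + 3)*(w^2 + 7*w + 12) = (w + 1)*(w + 3)^2*(w + 4)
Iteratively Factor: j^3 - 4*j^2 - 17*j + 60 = (j + 4)*(j^2 - 8*j + 15) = (j - 5)*(j + 4)*(j - 3)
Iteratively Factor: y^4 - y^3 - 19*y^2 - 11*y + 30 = (y - 5)*(y^3 + 4*y^2 + y - 6) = (y - 5)*(y - 1)*(y^2 + 5*y + 6) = (y - 5)*(y - 1)*(y + 3)*(y + 2)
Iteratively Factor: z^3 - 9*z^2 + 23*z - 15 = (z - 3)*(z^2 - 6*z + 5) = (z - 3)*(z - 1)*(z - 5)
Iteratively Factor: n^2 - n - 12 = (n - 4)*(n + 3)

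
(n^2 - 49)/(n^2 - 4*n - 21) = (n + 7)/(n + 3)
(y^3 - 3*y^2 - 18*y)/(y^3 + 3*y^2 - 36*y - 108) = y/(y + 6)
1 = 1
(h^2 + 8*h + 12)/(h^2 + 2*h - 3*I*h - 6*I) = (h + 6)/(h - 3*I)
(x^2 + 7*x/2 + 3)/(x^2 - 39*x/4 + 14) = 2*(2*x^2 + 7*x + 6)/(4*x^2 - 39*x + 56)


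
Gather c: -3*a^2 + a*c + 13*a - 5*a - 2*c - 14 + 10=-3*a^2 + 8*a + c*(a - 2) - 4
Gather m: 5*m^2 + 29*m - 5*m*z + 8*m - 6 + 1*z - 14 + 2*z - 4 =5*m^2 + m*(37 - 5*z) + 3*z - 24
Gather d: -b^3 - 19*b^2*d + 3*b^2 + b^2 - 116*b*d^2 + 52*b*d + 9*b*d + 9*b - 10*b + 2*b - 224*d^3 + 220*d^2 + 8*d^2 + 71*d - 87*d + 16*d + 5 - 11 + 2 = -b^3 + 4*b^2 + b - 224*d^3 + d^2*(228 - 116*b) + d*(-19*b^2 + 61*b) - 4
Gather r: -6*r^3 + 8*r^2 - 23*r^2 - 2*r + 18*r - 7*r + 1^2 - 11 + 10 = -6*r^3 - 15*r^2 + 9*r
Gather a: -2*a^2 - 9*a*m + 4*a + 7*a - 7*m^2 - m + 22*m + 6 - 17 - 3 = -2*a^2 + a*(11 - 9*m) - 7*m^2 + 21*m - 14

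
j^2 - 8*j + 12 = (j - 6)*(j - 2)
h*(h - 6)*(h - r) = h^3 - h^2*r - 6*h^2 + 6*h*r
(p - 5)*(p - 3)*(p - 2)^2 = p^4 - 12*p^3 + 51*p^2 - 92*p + 60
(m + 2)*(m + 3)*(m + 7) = m^3 + 12*m^2 + 41*m + 42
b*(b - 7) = b^2 - 7*b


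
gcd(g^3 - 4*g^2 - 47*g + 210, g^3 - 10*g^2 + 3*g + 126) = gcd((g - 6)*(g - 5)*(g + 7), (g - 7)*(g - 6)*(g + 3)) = g - 6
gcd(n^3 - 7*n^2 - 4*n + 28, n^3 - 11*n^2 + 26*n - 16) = n - 2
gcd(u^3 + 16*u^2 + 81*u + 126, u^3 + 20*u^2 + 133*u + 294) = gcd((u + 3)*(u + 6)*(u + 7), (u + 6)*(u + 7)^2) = u^2 + 13*u + 42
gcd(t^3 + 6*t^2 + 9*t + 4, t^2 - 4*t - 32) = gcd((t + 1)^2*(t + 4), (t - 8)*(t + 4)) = t + 4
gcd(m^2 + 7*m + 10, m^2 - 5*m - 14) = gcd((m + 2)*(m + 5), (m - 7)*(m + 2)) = m + 2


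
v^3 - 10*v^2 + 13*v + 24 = (v - 8)*(v - 3)*(v + 1)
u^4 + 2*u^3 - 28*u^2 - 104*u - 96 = (u - 6)*(u + 2)^2*(u + 4)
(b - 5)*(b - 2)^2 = b^3 - 9*b^2 + 24*b - 20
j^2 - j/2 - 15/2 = (j - 3)*(j + 5/2)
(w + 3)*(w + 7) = w^2 + 10*w + 21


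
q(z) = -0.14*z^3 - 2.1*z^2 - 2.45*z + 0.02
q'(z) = -0.42*z^2 - 4.2*z - 2.45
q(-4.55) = -19.12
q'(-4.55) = 7.96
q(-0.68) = 0.76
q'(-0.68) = 0.21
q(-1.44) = -0.39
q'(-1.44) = 2.73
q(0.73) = -2.94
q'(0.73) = -5.74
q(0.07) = -0.16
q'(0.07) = -2.75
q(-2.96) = -7.50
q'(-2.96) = 6.30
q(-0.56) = 0.76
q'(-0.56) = -0.23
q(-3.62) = -11.99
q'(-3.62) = 7.25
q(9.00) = -294.19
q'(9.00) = -74.27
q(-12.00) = -31.06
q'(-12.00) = -12.53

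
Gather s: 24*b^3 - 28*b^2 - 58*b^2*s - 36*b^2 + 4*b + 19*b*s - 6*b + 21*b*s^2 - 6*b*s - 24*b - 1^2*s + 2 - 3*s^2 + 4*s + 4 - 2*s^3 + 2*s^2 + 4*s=24*b^3 - 64*b^2 - 26*b - 2*s^3 + s^2*(21*b - 1) + s*(-58*b^2 + 13*b + 7) + 6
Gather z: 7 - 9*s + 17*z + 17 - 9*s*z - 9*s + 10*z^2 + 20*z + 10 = -18*s + 10*z^2 + z*(37 - 9*s) + 34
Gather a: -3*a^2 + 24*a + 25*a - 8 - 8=-3*a^2 + 49*a - 16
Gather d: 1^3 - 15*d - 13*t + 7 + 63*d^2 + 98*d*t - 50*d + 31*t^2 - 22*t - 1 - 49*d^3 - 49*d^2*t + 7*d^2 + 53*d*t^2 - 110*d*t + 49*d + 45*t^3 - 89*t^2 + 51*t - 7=-49*d^3 + d^2*(70 - 49*t) + d*(53*t^2 - 12*t - 16) + 45*t^3 - 58*t^2 + 16*t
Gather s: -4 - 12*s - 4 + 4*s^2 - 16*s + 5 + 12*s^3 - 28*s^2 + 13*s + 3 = 12*s^3 - 24*s^2 - 15*s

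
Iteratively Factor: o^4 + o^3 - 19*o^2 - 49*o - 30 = (o + 3)*(o^3 - 2*o^2 - 13*o - 10) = (o - 5)*(o + 3)*(o^2 + 3*o + 2) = (o - 5)*(o + 1)*(o + 3)*(o + 2)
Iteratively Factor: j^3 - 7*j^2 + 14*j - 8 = (j - 4)*(j^2 - 3*j + 2) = (j - 4)*(j - 1)*(j - 2)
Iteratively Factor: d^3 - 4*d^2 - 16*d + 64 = (d + 4)*(d^2 - 8*d + 16) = (d - 4)*(d + 4)*(d - 4)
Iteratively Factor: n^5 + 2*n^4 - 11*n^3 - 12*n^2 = (n + 1)*(n^4 + n^3 - 12*n^2) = (n - 3)*(n + 1)*(n^3 + 4*n^2) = n*(n - 3)*(n + 1)*(n^2 + 4*n) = n^2*(n - 3)*(n + 1)*(n + 4)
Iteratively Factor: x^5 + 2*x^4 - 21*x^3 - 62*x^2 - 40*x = (x + 2)*(x^4 - 21*x^2 - 20*x) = (x - 5)*(x + 2)*(x^3 + 5*x^2 + 4*x) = (x - 5)*(x + 2)*(x + 4)*(x^2 + x) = x*(x - 5)*(x + 2)*(x + 4)*(x + 1)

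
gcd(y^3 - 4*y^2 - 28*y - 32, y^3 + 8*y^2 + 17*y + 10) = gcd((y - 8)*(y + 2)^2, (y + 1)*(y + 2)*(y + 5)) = y + 2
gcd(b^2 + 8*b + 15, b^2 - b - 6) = 1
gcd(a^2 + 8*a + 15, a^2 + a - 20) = a + 5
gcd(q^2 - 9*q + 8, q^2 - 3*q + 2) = q - 1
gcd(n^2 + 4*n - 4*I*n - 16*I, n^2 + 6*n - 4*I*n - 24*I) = n - 4*I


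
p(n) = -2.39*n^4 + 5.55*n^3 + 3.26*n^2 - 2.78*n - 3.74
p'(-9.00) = 8256.43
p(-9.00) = -19441.40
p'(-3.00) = 385.63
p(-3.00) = -309.50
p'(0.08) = -2.16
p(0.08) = -3.94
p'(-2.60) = 260.85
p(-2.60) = -181.24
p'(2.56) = -37.36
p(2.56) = 0.97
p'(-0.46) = -1.33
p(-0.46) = -2.42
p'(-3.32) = 508.94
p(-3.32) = -452.05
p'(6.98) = -2397.13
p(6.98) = -3650.03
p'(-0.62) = 1.86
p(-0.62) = -2.44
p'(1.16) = 12.27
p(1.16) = 1.76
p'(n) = -9.56*n^3 + 16.65*n^2 + 6.52*n - 2.78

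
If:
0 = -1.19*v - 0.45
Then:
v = -0.38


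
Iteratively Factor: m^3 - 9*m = (m + 3)*(m^2 - 3*m) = (m - 3)*(m + 3)*(m)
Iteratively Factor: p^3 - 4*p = (p + 2)*(p^2 - 2*p) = p*(p + 2)*(p - 2)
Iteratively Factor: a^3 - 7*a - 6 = (a + 1)*(a^2 - a - 6) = (a + 1)*(a + 2)*(a - 3)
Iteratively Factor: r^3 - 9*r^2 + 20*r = (r - 4)*(r^2 - 5*r) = (r - 5)*(r - 4)*(r)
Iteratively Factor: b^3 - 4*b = (b)*(b^2 - 4) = b*(b - 2)*(b + 2)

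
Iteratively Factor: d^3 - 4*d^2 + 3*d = (d - 1)*(d^2 - 3*d) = (d - 3)*(d - 1)*(d)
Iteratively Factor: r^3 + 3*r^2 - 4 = (r + 2)*(r^2 + r - 2) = (r + 2)^2*(r - 1)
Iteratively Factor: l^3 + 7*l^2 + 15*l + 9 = (l + 3)*(l^2 + 4*l + 3) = (l + 3)^2*(l + 1)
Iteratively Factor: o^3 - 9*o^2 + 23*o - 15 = (o - 3)*(o^2 - 6*o + 5) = (o - 5)*(o - 3)*(o - 1)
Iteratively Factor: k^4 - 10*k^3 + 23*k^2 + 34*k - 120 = (k + 2)*(k^3 - 12*k^2 + 47*k - 60) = (k - 3)*(k + 2)*(k^2 - 9*k + 20) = (k - 5)*(k - 3)*(k + 2)*(k - 4)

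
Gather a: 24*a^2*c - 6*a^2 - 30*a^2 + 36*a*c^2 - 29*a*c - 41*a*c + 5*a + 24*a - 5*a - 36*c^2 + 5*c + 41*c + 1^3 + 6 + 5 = a^2*(24*c - 36) + a*(36*c^2 - 70*c + 24) - 36*c^2 + 46*c + 12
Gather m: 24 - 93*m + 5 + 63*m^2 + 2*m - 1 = 63*m^2 - 91*m + 28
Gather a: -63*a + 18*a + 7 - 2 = 5 - 45*a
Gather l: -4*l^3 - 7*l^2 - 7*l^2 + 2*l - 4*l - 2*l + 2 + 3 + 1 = -4*l^3 - 14*l^2 - 4*l + 6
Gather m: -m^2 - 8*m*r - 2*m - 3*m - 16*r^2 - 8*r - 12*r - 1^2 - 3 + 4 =-m^2 + m*(-8*r - 5) - 16*r^2 - 20*r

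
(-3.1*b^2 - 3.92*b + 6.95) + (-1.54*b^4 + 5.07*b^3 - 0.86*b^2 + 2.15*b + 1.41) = -1.54*b^4 + 5.07*b^3 - 3.96*b^2 - 1.77*b + 8.36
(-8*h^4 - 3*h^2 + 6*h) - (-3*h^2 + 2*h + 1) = -8*h^4 + 4*h - 1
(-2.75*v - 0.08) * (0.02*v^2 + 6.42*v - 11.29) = -0.055*v^3 - 17.6566*v^2 + 30.5339*v + 0.9032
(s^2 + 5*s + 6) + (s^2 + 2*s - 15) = 2*s^2 + 7*s - 9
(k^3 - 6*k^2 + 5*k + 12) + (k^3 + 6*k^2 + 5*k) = 2*k^3 + 10*k + 12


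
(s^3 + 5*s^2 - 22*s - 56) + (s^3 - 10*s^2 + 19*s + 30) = 2*s^3 - 5*s^2 - 3*s - 26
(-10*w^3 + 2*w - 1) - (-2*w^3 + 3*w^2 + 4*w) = -8*w^3 - 3*w^2 - 2*w - 1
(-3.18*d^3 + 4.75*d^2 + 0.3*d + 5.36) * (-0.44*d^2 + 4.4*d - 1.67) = 1.3992*d^5 - 16.082*d^4 + 26.0786*d^3 - 8.9709*d^2 + 23.083*d - 8.9512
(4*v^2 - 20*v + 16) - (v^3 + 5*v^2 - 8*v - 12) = -v^3 - v^2 - 12*v + 28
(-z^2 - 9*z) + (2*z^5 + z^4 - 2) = 2*z^5 + z^4 - z^2 - 9*z - 2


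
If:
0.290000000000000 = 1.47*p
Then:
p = 0.20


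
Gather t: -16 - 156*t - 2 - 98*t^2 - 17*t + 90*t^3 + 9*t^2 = 90*t^3 - 89*t^2 - 173*t - 18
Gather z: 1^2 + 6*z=6*z + 1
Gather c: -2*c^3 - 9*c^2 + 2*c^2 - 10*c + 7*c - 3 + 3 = -2*c^3 - 7*c^2 - 3*c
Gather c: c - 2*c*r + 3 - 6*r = c*(1 - 2*r) - 6*r + 3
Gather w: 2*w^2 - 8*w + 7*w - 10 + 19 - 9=2*w^2 - w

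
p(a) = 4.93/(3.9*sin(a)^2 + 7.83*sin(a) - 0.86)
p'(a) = 4.93*(-7.8*sin(a)*cos(a) - 7.83*cos(a))/(3.9*sin(a)^2 + 7.83*sin(a) - 0.86)^2 = -(38.454*sin(a) + 38.6019)*cos(a)/(3.9*sin(a)^2 + 7.83*sin(a) - 0.86)^2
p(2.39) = 0.78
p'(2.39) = 1.19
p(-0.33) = -1.65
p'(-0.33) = -2.77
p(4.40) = -1.03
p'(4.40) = 0.03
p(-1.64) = -1.03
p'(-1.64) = 0.00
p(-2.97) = -2.37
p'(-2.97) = 7.27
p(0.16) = 10.13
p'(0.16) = -186.60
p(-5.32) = 0.60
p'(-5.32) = -0.60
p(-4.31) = 0.51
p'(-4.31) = 0.31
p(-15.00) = -1.15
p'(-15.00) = 0.56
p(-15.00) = -1.15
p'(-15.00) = 0.56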